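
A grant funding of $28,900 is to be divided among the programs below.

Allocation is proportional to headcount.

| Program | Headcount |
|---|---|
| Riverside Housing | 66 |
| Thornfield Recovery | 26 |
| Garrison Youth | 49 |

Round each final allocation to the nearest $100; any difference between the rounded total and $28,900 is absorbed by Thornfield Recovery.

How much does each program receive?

Headcount total: 141.
Proportional shares: Riverside Housing 66/141 × $28,900 = 13,527.66; Thornfield Recovery 26/141 × $28,900 = 5,329.08; Garrison Youth 49/141 × $28,900 = 10,043.26.
After rounding ($100): Riverside Housing $13,500; Thornfield Recovery $5,300; Garrison Youth $10,000. Sum = $28,800.
Difference $28,900 − $28,800 = +$100 applied to Thornfield Recovery: Thornfield Recovery becomes $5,400.

Riverside Housing: $13,500; Thornfield Recovery: $5,400; Garrison Youth: $10,000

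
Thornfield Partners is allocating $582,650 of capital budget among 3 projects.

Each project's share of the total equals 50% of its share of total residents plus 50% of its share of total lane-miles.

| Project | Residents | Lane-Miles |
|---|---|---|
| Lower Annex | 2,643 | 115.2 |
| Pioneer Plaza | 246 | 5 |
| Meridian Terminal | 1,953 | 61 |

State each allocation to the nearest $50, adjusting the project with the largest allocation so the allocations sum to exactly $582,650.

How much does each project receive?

Lower Annex: $344,200 | Pioneer Plaza: $22,850 | Meridian Terminal: $215,600

Totals — residents 4,842, lane-miles 181.2.
Composite weights (50% residents + 50% lane-miles): Lower Annex 0.5908; Pioneer Plaza 0.0392; Meridian Terminal 0.3700.
Unrounded shares: Lower Annex 344,232.65; Pioneer Plaza 22,839.67; Meridian Terminal 215,577.68.
Rounded to nearest $50: Lower Annex $344,250; Pioneer Plaza $22,850; Meridian Terminal $215,600. Sum = $582,700.
Difference $582,650 − $582,700 = −$50 applied to largest allocation (Lower Annex): Lower Annex becomes $344,200.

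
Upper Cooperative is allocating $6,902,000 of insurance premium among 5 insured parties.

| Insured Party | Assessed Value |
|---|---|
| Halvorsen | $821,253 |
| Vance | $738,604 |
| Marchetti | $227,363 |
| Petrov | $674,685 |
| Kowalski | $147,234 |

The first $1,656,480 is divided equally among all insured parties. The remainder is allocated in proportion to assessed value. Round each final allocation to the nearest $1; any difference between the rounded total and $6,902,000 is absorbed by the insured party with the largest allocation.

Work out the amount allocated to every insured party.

Halvorsen: $1,982,377 | Vance: $1,816,216 | Marchetti: $788,396 | Petrov: $1,687,710 | Kowalski: $627,301

Equal tier: $1,656,480 ÷ 5 = $331,296 apiece.
Remainder $5,245,520 by assessed value (total 2,609,139): Halvorsen 1,651,080.70 → $1,651,081; Vance 1,484,919.76 → $1,484,920; Marchetti 457,099.90 → $457,100; Petrov 1,356,414.38 → $1,356,414; Kowalski 296,005.27 → $296,005.
Totals: Halvorsen $331,296 + $1,651,081 = $1,982,377; Vance $331,296 + $1,484,920 = $1,816,216; Marchetti $331,296 + $457,100 = $788,396; Petrov $331,296 + $1,356,414 = $1,687,710; Kowalski $331,296 + $296,005 = $627,301.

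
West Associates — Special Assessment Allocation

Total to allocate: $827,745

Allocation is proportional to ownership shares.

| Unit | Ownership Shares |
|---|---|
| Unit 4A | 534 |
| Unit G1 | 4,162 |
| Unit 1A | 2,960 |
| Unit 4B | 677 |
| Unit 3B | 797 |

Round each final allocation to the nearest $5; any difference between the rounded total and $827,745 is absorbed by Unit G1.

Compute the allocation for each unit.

Unit 4A: $48,415; Unit G1: $377,330; Unit 1A: $268,360; Unit 4B: $61,380; Unit 3B: $72,260

Total ownership shares = 9,130.
Proportional shares: Unit 4A 534/9,130 × $827,745 = 48,413.56; Unit G1 4,162/9,130 × $827,745 = 377,335.67; Unit 1A 2,960/9,130 × $827,745 = 268,359.82; Unit 4B 677/9,130 × $827,745 = 61,378.24; Unit 3B 797/9,130 × $827,745 = 72,257.70.
At nearest $5: Unit 4A $48,415; Unit G1 $377,335; Unit 1A $268,360; Unit 4B $61,380; Unit 3B $72,260. Sum = $827,750.
Difference $827,745 − $827,750 = −$5 applied to Unit G1: Unit G1 becomes $377,330.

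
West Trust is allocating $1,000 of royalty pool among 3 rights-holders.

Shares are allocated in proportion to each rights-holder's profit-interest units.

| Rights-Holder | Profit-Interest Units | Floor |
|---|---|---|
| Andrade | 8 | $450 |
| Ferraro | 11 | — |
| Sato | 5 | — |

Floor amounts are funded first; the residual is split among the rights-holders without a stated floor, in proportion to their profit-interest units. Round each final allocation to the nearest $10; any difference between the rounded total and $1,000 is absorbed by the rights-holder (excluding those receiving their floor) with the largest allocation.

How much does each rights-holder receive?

Guaranteed amounts: Andrade $450. Residual $550.
Residual split over remaining profit-interest units 16: Ferraro 378.12 → $380; Sato 171.88 → $170.

Andrade: $450 · Ferraro: $380 · Sato: $170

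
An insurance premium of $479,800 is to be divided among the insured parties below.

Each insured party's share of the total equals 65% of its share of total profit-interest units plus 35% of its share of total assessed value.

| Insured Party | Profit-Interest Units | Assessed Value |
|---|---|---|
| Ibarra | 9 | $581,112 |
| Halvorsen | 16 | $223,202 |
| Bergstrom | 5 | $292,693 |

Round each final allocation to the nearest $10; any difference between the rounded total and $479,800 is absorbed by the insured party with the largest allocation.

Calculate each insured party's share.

Profit-interest units total 30; assessed value total 1,097,007.
Blended shares (65% profit-interest units + 35% assessed value): Ibarra 0.3804; Halvorsen 0.4179; Bergstrom 0.2017.
Proportional shares: Ibarra 182,517.71; Halvorsen 200,498.46; Bergstrom 96,783.82.
After rounding ($10): Ibarra $182,520; Halvorsen $200,500; Bergstrom $96,780. Sum = $479,800.
Rounded total matches; no reconciliation needed.

Ibarra: $182,520 · Halvorsen: $200,500 · Bergstrom: $96,780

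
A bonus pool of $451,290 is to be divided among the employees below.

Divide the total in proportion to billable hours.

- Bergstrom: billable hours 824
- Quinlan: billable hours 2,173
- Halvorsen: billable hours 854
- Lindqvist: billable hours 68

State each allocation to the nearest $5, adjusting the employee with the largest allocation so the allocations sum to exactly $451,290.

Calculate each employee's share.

Bergstrom: $94,885 · Quinlan: $250,235 · Halvorsen: $98,340 · Lindqvist: $7,830

Sum of billable hours: 3,919.
Unrounded shares: Bergstrom 824/3,919 × $451,290 = 94,887.21; Quinlan 2,173/3,919 × $451,290 = 250,230.46; Halvorsen 854/3,919 × $451,290 = 98,341.84; Lindqvist 68/3,919 × $451,290 = 7,830.50.
Rounded to nearest $5: Bergstrom $94,885; Quinlan $250,230; Halvorsen $98,340; Lindqvist $7,830. Sum = $451,285.
Difference $451,290 − $451,285 = +$5 applied to largest allocation (Quinlan): Quinlan becomes $250,235.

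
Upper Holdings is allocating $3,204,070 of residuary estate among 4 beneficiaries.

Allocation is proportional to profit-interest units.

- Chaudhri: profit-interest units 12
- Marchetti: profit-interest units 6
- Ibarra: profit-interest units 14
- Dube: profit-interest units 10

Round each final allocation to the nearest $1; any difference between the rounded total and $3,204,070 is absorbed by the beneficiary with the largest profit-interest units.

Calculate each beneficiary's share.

Chaudhri: $915,449; Marchetti: $457,724; Ibarra: $1,068,023; Dube: $762,874

Sum of profit-interest units: 12 + 6 + 14 + 10 = 42.
Unrounded shares: Chaudhri 915,448.57; Marchetti 457,724.29; Ibarra 1,068,023.33; Dube 762,873.81.
Rounded to nearest $1: Chaudhri $915,449; Marchetti $457,724; Ibarra $1,068,023; Dube $762,874. Sum = $3,204,070.
Sum already equals the total — no adjustment.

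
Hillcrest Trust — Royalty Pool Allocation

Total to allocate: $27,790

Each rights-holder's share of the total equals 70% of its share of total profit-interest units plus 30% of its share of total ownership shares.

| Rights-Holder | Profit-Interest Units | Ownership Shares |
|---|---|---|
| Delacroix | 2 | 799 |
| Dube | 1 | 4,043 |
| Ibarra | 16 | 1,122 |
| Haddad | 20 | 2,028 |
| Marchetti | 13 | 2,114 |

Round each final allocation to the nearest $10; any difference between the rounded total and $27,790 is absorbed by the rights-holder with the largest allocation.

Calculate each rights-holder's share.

Totals — profit-interest units 52, ownership shares 10,106.
Combined weights (70% profit-interest units + 30% ownership shares): Delacroix 0.0506; Dube 0.1335; Ibarra 0.2487; Haddad 0.3294; Marchetti 0.2378.
Raw shares: Delacroix 1,407.33; Dube 3,709.39; Ibarra 6,911.14; Haddad 9,154.93; Marchetti 6,607.21.
Rounded to nearest $10: Delacroix $1,410; Dube $3,710; Ibarra $6,910; Haddad $9,150; Marchetti $6,610. Sum = $27,790.
No rounding difference to absorb.

Delacroix: $1,410; Dube: $3,710; Ibarra: $6,910; Haddad: $9,150; Marchetti: $6,610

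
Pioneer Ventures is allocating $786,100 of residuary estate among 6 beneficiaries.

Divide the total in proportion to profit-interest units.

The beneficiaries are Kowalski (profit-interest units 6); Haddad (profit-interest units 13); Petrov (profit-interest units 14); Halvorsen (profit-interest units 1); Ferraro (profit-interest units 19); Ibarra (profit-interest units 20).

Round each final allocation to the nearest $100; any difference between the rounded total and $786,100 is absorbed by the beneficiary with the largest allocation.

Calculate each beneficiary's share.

Kowalski: $64,600; Haddad: $140,000; Petrov: $150,800; Halvorsen: $10,800; Ferraro: $204,600; Ibarra: $215,300

Combined profit-interest units = 73.
Unrounded shares: Kowalski 6/73 × $786,100 = 64,610.96; Haddad 13/73 × $786,100 = 139,990.41; Petrov 14/73 × $786,100 = 150,758.90; Halvorsen 1/73 × $786,100 = 10,768.49; Ferraro 19/73 × $786,100 = 204,601.37; Ibarra 20/73 × $786,100 = 215,369.86.
Rounded to nearest $100: Kowalski $64,600; Haddad $140,000; Petrov $150,800; Halvorsen $10,800; Ferraro $204,600; Ibarra $215,400. Sum = $786,200.
Difference $786,100 − $786,200 = −$100 applied to largest allocation (Ibarra): Ibarra becomes $215,300.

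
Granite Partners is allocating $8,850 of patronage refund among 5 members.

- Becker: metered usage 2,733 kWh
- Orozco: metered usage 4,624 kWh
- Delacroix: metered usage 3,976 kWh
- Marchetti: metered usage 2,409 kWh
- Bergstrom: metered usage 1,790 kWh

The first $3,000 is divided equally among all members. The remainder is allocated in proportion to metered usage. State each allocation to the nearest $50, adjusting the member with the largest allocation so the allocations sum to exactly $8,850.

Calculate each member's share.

Becker: $1,650; Orozco: $2,350; Delacroix: $2,100; Marchetti: $1,500; Bergstrom: $1,250

$3,000 shared equally gives $600 per member.
Remainder $5,850 by metered usage (total 15,532): Becker 1,029.36 → $1,050; Orozco 1,741.59 → $1,750; Delacroix 1,497.53 → $1,500; Marchetti 907.33 → $900; Bergstrom 674.19 → $650.
Totals: Becker $600 + $1,050 = $1,650; Orozco $600 + $1,750 = $2,350; Delacroix $600 + $1,500 = $2,100; Marchetti $600 + $900 = $1,500; Bergstrom $600 + $650 = $1,250.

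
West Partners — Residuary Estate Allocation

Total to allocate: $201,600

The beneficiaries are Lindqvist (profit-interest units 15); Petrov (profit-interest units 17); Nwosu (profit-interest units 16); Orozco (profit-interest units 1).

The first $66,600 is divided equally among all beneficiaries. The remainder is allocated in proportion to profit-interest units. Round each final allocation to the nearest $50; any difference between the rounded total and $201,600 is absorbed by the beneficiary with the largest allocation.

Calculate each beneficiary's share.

Lindqvist: $58,000; Petrov: $63,450; Nwosu: $60,750; Orozco: $19,400

Equal tier: $66,600 ÷ 4 = $16,650 apiece.
Remainder $135,000 by profit-interest units (total 49): Lindqvist 41,326.53 → $41,350; Petrov 46,836.73 → $46,850; Nwosu 44,081.63 → $44,100; Orozco 2,755.10 → $2,750.
Rounding difference −$50 on remainder applied to Petrov.
Totals: Lindqvist $16,650 + $41,350 = $58,000; Petrov $16,650 + $46,800 = $63,450; Nwosu $16,650 + $44,100 = $60,750; Orozco $16,650 + $2,750 = $19,400.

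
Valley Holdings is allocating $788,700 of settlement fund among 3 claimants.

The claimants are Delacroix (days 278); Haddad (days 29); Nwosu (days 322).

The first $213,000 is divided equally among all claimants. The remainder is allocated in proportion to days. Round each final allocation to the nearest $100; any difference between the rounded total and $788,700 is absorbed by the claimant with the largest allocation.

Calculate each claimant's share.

Delacroix: $325,400; Haddad: $97,500; Nwosu: $365,800

First tranche $213,000 split equally: $71,000 each.
Remainder $575,700 by days (total 629): Delacroix 254,442.93 → $254,400; Haddad 26,542.61 → $26,500; Nwosu 294,714.47 → $294,700.
Rounding difference +$100 on remainder applied to Nwosu.
Totals: Delacroix $71,000 + $254,400 = $325,400; Haddad $71,000 + $26,500 = $97,500; Nwosu $71,000 + $294,800 = $365,800.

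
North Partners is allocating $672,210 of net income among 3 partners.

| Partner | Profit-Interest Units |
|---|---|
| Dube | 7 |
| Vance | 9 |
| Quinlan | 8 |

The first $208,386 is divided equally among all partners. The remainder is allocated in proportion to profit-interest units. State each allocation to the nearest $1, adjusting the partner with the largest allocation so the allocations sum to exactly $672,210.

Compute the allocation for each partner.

Dube: $204,744 · Vance: $243,396 · Quinlan: $224,070

Equal tier: $208,386 ÷ 3 = $69,462 apiece.
Remainder $463,824 by profit-interest units (total 24): Dube 135,282.00 → $135,282; Vance 173,934.00 → $173,934; Quinlan 154,608.00 → $154,608.
Totals: Dube $69,462 + $135,282 = $204,744; Vance $69,462 + $173,934 = $243,396; Quinlan $69,462 + $154,608 = $224,070.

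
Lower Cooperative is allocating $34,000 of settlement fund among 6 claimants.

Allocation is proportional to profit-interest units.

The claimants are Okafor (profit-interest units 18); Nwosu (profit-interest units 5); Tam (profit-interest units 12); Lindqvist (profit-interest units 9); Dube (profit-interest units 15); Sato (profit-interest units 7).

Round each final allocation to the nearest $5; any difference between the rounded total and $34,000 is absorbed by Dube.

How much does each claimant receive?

Combined profit-interest units = 66.
Pro-rata amounts: Okafor 18/66 × $34,000 = 9,272.73; Nwosu 5/66 × $34,000 = 2,575.76; Tam 12/66 × $34,000 = 6,181.82; Lindqvist 9/66 × $34,000 = 4,636.36; Dube 15/66 × $34,000 = 7,727.27; Sato 7/66 × $34,000 = 3,606.06.
Rounded to nearest $5: Okafor $9,275; Nwosu $2,575; Tam $6,180; Lindqvist $4,635; Dube $7,725; Sato $3,605. Sum = $33,995.
Difference $34,000 − $33,995 = +$5 applied to Dube: Dube becomes $7,730.

Okafor: $9,275; Nwosu: $2,575; Tam: $6,180; Lindqvist: $4,635; Dube: $7,730; Sato: $3,605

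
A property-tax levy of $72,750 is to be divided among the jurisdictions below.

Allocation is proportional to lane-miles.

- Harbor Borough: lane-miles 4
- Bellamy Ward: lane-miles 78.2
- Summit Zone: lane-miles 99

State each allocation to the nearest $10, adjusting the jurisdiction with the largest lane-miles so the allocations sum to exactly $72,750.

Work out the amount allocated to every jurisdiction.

Harbor Borough: $1,610 · Bellamy Ward: $31,400 · Summit Zone: $39,740

Sum of lane-miles: 181.2.
Raw shares: Harbor Borough 4/181.2 × $72,750 = 1,605.96; Bellamy Ward 78.2/181.2 × $72,750 = 31,396.52; Summit Zone 99/181.2 × $72,750 = 39,747.52.
Rounded to nearest $10: Harbor Borough $1,610; Bellamy Ward $31,400; Summit Zone $39,750. Sum = $72,760.
Difference $72,750 − $72,760 = −$10 applied to largest lane-miles (Summit Zone): Summit Zone becomes $39,740.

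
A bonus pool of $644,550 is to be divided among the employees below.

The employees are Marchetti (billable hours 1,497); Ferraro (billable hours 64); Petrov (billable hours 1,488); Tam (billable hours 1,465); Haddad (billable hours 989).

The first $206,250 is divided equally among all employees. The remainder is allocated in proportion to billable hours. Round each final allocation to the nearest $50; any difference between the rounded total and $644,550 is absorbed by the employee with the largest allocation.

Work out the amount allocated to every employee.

$206,250 shared equally gives $41,250 per employee.
Remainder $438,300 by billable hours (total 5,503): Marchetti 119,232.26 → $119,250; Ferraro 5,097.44 → $5,100; Petrov 118,515.43 → $118,500; Tam 116,683.54 → $116,700; Haddad 78,771.34 → $78,750.
Totals: Marchetti $41,250 + $119,250 = $160,500; Ferraro $41,250 + $5,100 = $46,350; Petrov $41,250 + $118,500 = $159,750; Tam $41,250 + $116,700 = $157,950; Haddad $41,250 + $78,750 = $120,000.

Marchetti: $160,500; Ferraro: $46,350; Petrov: $159,750; Tam: $157,950; Haddad: $120,000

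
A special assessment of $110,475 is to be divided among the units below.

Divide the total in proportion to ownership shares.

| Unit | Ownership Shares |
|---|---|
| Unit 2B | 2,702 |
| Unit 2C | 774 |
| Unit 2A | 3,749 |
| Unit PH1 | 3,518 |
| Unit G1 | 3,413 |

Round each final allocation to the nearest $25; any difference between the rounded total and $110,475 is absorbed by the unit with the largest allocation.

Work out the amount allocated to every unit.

Ownership shares total: 14,156.
Pro-rata amounts: Unit 2B 2,702/14,156 × $110,475 = 21,086.71; Unit 2C 774/14,156 × $110,475 = 6,040.38; Unit 2A 3,749/14,156 × $110,475 = 29,257.61; Unit PH1 3,518/14,156 × $110,475 = 27,454.86; Unit G1 3,413/14,156 × $110,475 = 26,635.43.
At nearest $25: Unit 2B $21,075; Unit 2C $6,050; Unit 2A $29,250; Unit PH1 $27,450; Unit G1 $26,625. Sum = $110,450.
Difference $110,475 − $110,450 = +$25 applied to largest allocation (Unit 2A): Unit 2A becomes $29,275.

Unit 2B: $21,075; Unit 2C: $6,050; Unit 2A: $29,275; Unit PH1: $27,450; Unit G1: $26,625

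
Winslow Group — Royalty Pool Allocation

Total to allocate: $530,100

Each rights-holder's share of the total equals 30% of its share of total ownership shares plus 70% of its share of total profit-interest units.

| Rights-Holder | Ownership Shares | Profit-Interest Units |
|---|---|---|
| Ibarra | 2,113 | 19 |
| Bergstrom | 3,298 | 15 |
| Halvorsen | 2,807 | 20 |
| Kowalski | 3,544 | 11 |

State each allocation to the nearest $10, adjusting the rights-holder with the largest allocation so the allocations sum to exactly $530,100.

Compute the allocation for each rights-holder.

Totals — ownership shares 11,762, profit-interest units 65.
Combined weights (30% ownership shares + 70% profit-interest units): Ibarra 0.2585; Bergstrom 0.2457; Halvorsen 0.2870; Kowalski 0.2089.
Raw shares: Ibarra 137,035.77; Bergstrom 130,222.67; Halvorsen 152,127.88; Kowalski 110,713.68.
After rounding ($10): Ibarra $137,040; Bergstrom $130,220; Halvorsen $152,130; Kowalski $110,710. Sum = $530,100.
Sum already equals the total — no adjustment.

Ibarra: $137,040 · Bergstrom: $130,220 · Halvorsen: $152,130 · Kowalski: $110,710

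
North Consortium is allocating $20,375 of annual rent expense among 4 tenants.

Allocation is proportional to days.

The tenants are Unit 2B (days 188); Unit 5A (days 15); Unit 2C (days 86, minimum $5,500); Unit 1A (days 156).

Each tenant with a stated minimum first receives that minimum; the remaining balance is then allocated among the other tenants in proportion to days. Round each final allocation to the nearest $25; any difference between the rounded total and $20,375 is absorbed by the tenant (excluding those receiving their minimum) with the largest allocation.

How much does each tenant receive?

Unit 2B: $7,775 · Unit 5A: $625 · Unit 2C: $5,500 · Unit 1A: $6,475

Fund the minimums — Unit 2C $5,500. Balance $14,875.
Balance split over remaining days 359: Unit 2B 7,789.69 → $7,800; Unit 5A 621.52 → $625; Unit 1A 6,463.79 → $6,475.
Rounding difference −$25 applied to Unit 2B → $7,775.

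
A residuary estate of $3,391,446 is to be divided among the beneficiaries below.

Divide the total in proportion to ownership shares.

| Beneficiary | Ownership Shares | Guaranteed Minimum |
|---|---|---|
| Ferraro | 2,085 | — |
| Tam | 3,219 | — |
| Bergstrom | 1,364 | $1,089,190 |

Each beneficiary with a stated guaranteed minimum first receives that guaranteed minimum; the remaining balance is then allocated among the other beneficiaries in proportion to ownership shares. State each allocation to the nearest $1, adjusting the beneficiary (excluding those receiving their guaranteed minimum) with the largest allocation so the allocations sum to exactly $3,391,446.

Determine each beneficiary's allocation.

Ferraro: $905,016 · Tam: $1,397,240 · Bergstrom: $1,089,190

Fund the minimums — Bergstrom $1,089,190. Residual $2,302,256.
Residual split over remaining ownership shares 5,304: Ferraro 905,015.79 → $905,016; Tam 1,397,240.21 → $1,397,240.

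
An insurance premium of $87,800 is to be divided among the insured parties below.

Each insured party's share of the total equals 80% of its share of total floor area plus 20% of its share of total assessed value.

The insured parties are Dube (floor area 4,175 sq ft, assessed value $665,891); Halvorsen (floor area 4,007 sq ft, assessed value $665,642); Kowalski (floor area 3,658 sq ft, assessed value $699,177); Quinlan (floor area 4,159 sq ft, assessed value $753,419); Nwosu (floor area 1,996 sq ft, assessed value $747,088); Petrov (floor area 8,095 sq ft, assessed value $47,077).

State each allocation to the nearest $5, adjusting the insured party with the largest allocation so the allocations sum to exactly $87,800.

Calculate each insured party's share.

Totals — floor area 26,090, assessed value 3,578,294.
Composite weights (80% floor area + 20% assessed value): Dube 0.1652; Halvorsen 0.1601; Kowalski 0.1512; Quinlan 0.1696; Nwosu 0.1030; Petrov 0.2508.
Unrounded shares: Dube 14,507.79; Halvorsen 14,054.27; Kowalski 13,279.26; Quinlan 14,894.24; Nwosu 9,039.90; Petrov 22,024.54.
At nearest $5: Dube $14,510; Halvorsen $14,055; Kowalski $13,280; Quinlan $14,895; Nwosu $9,040; Petrov $22,025. Sum = $87,805.
Difference $87,800 − $87,805 = −$5 applied to largest allocation (Petrov): Petrov becomes $22,020.

Dube: $14,510; Halvorsen: $14,055; Kowalski: $13,280; Quinlan: $14,895; Nwosu: $9,040; Petrov: $22,020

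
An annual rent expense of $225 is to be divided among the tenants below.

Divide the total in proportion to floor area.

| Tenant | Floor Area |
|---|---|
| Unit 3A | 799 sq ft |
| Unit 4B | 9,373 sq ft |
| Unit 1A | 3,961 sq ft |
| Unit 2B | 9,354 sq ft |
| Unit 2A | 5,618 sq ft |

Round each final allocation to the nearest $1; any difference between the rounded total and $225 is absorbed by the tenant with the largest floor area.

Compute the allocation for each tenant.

Unit 3A: $6; Unit 4B: $73; Unit 1A: $31; Unit 2B: $72; Unit 2A: $43

Total floor area = 29,105.
Unrounded shares: Unit 3A 799/29,105 × $225 = 6.18; Unit 4B 9,373/29,105 × $225 = 72.46; Unit 1A 3,961/29,105 × $225 = 30.62; Unit 2B 9,354/29,105 × $225 = 72.31; Unit 2A 5,618/29,105 × $225 = 43.43.
At nearest $1: Unit 3A $6; Unit 4B $72; Unit 1A $31; Unit 2B $72; Unit 2A $43. Sum = $224.
Difference $225 − $224 = +$1 applied to largest floor area (Unit 4B): Unit 4B becomes $73.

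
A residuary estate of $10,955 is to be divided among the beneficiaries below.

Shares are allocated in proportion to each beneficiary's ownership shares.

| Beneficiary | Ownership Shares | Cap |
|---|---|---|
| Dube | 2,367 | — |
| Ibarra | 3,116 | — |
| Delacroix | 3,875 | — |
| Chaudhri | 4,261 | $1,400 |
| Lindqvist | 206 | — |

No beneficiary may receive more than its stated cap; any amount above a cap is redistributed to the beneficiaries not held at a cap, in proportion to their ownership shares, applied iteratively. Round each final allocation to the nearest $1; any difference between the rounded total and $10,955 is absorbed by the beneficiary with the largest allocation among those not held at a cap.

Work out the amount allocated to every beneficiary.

Dube: $2,365; Ibarra: $3,113; Delacroix: $3,871; Chaudhri: $1,400; Lindqvist: $206

Total ownership shares = 13,825.
Pro-rata shares before constraints: Dube 1,875.62; Ibarra 2,469.13; Delacroix 3,070.57; Chaudhri 3,376.44; Lindqvist 163.24.
Cap binds for Chaudhri ($1,400); remaining pool $9,555 reallocated over remaining ownership shares 9,564.
Remaining shares: Dube 2,364.77 → $2,365; Ibarra 3,113.07 → $3,113; Delacroix 3,871.35 → $3,871; Lindqvist 205.81 → $206.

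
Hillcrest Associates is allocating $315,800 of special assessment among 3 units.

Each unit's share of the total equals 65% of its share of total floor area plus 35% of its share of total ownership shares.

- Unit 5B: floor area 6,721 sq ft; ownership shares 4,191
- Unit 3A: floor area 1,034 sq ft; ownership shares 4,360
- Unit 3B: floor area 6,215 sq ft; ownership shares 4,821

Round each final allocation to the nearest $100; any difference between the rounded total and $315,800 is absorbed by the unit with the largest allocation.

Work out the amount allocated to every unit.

Floor area total 13,970; ownership shares total 13,372.
Blended shares (65% floor area + 35% ownership shares): Unit 5B 0.4224; Unit 3A 0.1622; Unit 3B 0.4154.
Proportional shares: Unit 5B 133,397.76; Unit 3A 51,232.01; Unit 3B 131,170.23.
At nearest $100: Unit 5B $133,400; Unit 3A $51,200; Unit 3B $131,200. Sum = $315,800.
Rounded total matches; no reconciliation needed.

Unit 5B: $133,400; Unit 3A: $51,200; Unit 3B: $131,200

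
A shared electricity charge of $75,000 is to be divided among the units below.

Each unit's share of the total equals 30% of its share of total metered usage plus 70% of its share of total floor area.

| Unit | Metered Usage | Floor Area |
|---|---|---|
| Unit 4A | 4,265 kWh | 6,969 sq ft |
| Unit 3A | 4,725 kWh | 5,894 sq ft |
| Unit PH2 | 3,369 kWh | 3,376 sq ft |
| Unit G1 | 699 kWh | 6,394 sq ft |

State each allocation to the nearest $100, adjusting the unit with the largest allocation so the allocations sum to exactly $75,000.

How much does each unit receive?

Unit 4A: $23,600; Unit 3A: $21,800; Unit PH2: $13,600; Unit G1: $16,000

Metered usage total 13,058; floor area total 22,633.
Blended shares (30% metered usage + 70% floor area): Unit 4A 0.3135; Unit 3A 0.2908; Unit PH2 0.1818; Unit G1 0.2138.
Raw shares: Unit 4A 23,514.39; Unit 3A 21,813.41; Unit PH2 13,636.11; Unit G1 16,036.10.
After rounding ($100): Unit 4A $23,500; Unit 3A $21,800; Unit PH2 $13,600; Unit G1 $16,000. Sum = $74,900.
Difference $75,000 − $74,900 = +$100 applied to largest allocation (Unit 4A): Unit 4A becomes $23,600.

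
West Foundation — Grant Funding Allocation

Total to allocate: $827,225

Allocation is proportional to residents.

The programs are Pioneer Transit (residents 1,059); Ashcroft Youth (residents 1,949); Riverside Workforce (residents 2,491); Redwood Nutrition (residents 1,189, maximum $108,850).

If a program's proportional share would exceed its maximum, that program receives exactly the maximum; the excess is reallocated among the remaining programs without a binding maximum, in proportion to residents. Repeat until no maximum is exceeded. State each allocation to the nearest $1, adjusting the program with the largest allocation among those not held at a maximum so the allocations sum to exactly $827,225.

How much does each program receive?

Pioneer Transit: $138,345; Ashcroft Youth: $254,612; Riverside Workforce: $325,418; Redwood Nutrition: $108,850

Combined residents = 6,688.
Unconstrained shares: Pioneer Transit 130,985.54; Ashcroft Youth 241,067.81; Riverside Workforce 308,106.68; Redwood Nutrition 147,064.97.
Capped: Redwood Nutrition ($108,850); balance $718,375 reallocated over remaining residents 5,499.
Redistributed shares: Pioneer Transit 138,344.99 → $138,345; Ashcroft Youth 254,612.27 → $254,612; Riverside Workforce 325,417.74 → $325,418.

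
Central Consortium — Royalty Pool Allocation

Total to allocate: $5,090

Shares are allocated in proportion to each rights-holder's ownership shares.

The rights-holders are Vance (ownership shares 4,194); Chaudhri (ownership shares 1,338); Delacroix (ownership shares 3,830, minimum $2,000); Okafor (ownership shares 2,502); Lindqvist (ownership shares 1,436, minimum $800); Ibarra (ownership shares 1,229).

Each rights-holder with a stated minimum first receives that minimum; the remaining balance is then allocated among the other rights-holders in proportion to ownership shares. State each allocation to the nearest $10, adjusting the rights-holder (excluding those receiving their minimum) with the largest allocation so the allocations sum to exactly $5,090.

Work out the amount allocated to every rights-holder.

Vance: $1,040; Chaudhri: $330; Delacroix: $2,000; Okafor: $620; Lindqvist: $800; Ibarra: $300

Minimums first: Delacroix $2,000; Lindqvist $800. Residual $2,290.
Residual split over remaining ownership shares 9,263: Vance 1,036.84 → $1,040; Chaudhri 330.78 → $330; Okafor 618.54 → $620; Ibarra 303.83 → $300.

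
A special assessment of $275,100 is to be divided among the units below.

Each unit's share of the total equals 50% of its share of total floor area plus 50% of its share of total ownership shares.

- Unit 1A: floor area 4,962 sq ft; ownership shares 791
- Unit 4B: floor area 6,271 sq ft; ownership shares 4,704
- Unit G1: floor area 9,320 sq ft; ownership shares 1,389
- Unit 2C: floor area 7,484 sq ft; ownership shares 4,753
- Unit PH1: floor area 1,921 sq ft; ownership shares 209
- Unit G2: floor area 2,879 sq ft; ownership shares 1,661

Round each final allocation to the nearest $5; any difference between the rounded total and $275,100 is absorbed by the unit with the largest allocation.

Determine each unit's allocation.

Unit 1A: $28,840; Unit 4B: $74,170; Unit G1: $53,185; Unit 2C: $79,755; Unit PH1: $10,175; Unit G2: $28,975

Floor area total 32,837; ownership shares total 13,507.
Blended shares (50% floor area + 50% ownership shares): Unit 1A 0.1048; Unit 4B 0.2696; Unit G1 0.1933; Unit 2C 0.2899; Unit PH1 0.0370; Unit G2 0.1053.
Pro-rata amounts: Unit 1A 28,840.42; Unit 4B 74,172.11; Unit G1 53,185.32; Unit 2C 79,752.21; Unit PH1 10,175.20; Unit G2 28,974.74.
After rounding ($5): Unit 1A $28,840; Unit 4B $74,170; Unit G1 $53,185; Unit 2C $79,750; Unit PH1 $10,175; Unit G2 $28,975. Sum = $275,095.
Difference $275,100 − $275,095 = +$5 applied to largest allocation (Unit 2C): Unit 2C becomes $79,755.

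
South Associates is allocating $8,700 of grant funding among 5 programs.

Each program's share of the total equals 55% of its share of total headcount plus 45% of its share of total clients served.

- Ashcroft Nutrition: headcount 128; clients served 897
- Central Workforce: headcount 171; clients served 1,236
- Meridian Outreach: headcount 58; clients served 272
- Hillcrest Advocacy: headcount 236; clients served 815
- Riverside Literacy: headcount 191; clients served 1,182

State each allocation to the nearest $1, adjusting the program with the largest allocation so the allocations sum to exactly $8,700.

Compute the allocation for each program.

Ashcroft Nutrition: $1,579 | Central Workforce: $2,143 | Meridian Outreach: $596 | Hillcrest Advocacy: $2,165 | Riverside Literacy: $2,217

Totals — headcount 784, clients served 4,402.
Blended shares (55% headcount + 45% clients served): Ashcroft Nutrition 0.1815; Central Workforce 0.2463; Meridian Outreach 0.0685; Hillcrest Advocacy 0.2489; Riverside Literacy 0.2548.
Pro-rata amounts: Ashcroft Nutrition 1,578.99; Central Workforce 2,142.93; Meridian Outreach 595.90; Hillcrest Advocacy 2,165.22; Riverside Literacy 2,216.97.
Rounded to nearest $1: Ashcroft Nutrition $1,579; Central Workforce $2,143; Meridian Outreach $596; Hillcrest Advocacy $2,165; Riverside Literacy $2,217. Sum = $8,700.
Sum already equals the total — no adjustment.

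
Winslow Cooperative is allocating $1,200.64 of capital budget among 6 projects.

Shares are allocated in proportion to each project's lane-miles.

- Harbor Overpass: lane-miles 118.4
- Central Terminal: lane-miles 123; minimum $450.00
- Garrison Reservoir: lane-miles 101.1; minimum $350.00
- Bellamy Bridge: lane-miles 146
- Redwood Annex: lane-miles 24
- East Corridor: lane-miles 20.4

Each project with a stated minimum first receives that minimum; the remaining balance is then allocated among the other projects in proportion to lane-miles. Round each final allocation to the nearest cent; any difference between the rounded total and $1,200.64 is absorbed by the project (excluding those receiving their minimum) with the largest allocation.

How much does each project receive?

Harbor Overpass: $153.61 · Central Terminal: $450.00 · Garrison Reservoir: $350.00 · Bellamy Bridge: $189.42 · Redwood Annex: $31.14 · East Corridor: $26.47

Minimums first: Central Terminal $450.00; Garrison Reservoir $350.00. Residual $400.64.
Residual split over remaining lane-miles 308.8: Harbor Overpass 153.6133 → $153.61; Bellamy Bridge 189.4218 → $189.42; Redwood Annex 31.1378 → $31.14; East Corridor 26.4672 → $26.47.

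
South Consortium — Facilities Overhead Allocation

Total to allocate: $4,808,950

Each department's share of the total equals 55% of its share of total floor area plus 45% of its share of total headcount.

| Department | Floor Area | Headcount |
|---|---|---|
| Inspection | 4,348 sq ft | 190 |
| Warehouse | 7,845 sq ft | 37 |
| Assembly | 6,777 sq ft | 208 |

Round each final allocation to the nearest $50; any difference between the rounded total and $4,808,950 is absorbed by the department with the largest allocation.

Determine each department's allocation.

Inspection: $1,551,450; Warehouse: $1,277,850; Assembly: $1,979,650

Floor area total 18,970; headcount total 435.
Composite weights (55% floor area + 45% headcount): Inspection 0.3226; Warehouse 0.2657; Assembly 0.4117.
Proportional shares: Inspection 1,551,434.25; Warehouse 1,277,868.34; Assembly 1,979,647.41.
After rounding ($50): Inspection $1,551,450; Warehouse $1,277,850; Assembly $1,979,650. Sum = $4,808,950.
Sum already equals the total — no adjustment.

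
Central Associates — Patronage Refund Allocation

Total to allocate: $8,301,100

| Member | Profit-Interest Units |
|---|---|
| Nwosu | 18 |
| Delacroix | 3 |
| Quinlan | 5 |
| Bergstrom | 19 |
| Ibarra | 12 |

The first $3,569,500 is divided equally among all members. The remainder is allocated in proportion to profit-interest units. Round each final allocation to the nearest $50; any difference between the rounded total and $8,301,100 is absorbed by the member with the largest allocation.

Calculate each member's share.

Nwosu: $2,208,100 · Delacroix: $962,950 · Quinlan: $1,128,950 · Bergstrom: $2,291,050 · Ibarra: $1,710,050

First tranche $3,569,500 split equally: $713,900 each.
Remainder $4,731,600 by profit-interest units (total 57): Nwosu 1,494,189.47 → $1,494,200; Delacroix 249,031.58 → $249,050; Quinlan 415,052.63 → $415,050; Bergstrom 1,577,200.00 → $1,577,200; Ibarra 996,126.32 → $996,150.
Rounding difference −$50 on remainder applied to Bergstrom.
Totals: Nwosu $713,900 + $1,494,200 = $2,208,100; Delacroix $713,900 + $249,050 = $962,950; Quinlan $713,900 + $415,050 = $1,128,950; Bergstrom $713,900 + $1,577,150 = $2,291,050; Ibarra $713,900 + $996,150 = $1,710,050.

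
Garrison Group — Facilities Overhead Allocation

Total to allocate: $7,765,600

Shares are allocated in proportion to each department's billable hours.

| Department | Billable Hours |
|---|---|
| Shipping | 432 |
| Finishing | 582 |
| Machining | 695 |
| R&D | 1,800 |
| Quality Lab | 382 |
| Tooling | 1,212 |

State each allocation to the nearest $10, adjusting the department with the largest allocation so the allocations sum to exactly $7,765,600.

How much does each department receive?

Shipping: $657,410 · Finishing: $885,670 · Machining: $1,057,630 · R&D: $2,739,180 · Quality Lab: $581,320 · Tooling: $1,844,390

Combined billable hours = 5,103.
Pro-rata amounts: Shipping 432/5,103 × $7,765,600 = 657,405.29; Finishing 582/5,103 × $7,765,600 = 885,671.02; Machining 695/5,103 × $7,765,600 = 1,057,631.20; R&D 1,800/5,103 × $7,765,600 = 2,739,188.71; Quality Lab 382/5,103 × $7,765,600 = 581,316.72; Tooling 1,212/5,103 × $7,765,600 = 1,844,387.07.
After rounding ($10): Shipping $657,410; Finishing $885,670; Machining $1,057,630; R&D $2,739,190; Quality Lab $581,320; Tooling $1,844,390. Sum = $7,765,610.
Difference $7,765,600 − $7,765,610 = −$10 applied to largest allocation (R&D): R&D becomes $2,739,180.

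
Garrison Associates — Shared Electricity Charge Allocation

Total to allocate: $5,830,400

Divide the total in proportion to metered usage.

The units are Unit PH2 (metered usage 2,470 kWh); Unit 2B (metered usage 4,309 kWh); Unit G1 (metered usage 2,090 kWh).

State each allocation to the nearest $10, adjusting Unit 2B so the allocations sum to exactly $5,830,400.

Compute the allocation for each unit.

Metered usage total: 8,869.
Pro-rata amounts: Unit PH2 2,470/8,869 × $5,830,400 = 1,623,755.55; Unit 2B 4,309/8,869 × $5,830,400 = 2,832,697.44; Unit G1 2,090/8,869 × $5,830,400 = 1,373,947.01.
At nearest $10: Unit PH2 $1,623,760; Unit 2B $2,832,700; Unit G1 $1,373,950. Sum = $5,830,410.
Difference $5,830,400 − $5,830,410 = −$10 applied to Unit 2B: Unit 2B becomes $2,832,690.

Unit PH2: $1,623,760 | Unit 2B: $2,832,690 | Unit G1: $1,373,950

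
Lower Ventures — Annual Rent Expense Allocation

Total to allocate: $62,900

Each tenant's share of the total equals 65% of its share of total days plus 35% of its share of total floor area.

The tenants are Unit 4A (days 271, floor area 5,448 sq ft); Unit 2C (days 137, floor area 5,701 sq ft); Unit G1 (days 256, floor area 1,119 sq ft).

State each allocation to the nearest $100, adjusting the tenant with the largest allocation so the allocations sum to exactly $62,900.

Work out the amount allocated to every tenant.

Unit 4A: $26,400 · Unit 2C: $18,700 · Unit G1: $17,800

Days total 664; floor area total 12,268.
Composite weights (65% days + 35% floor area): Unit 4A 0.4207; Unit 2C 0.2968; Unit G1 0.2825.
Proportional shares: Unit 4A 26,462.97; Unit 2C 18,666.09; Unit G1 17,770.94.
At nearest $100: Unit 4A $26,500; Unit 2C $18,700; Unit G1 $17,800. Sum = $63,000.
Difference $62,900 − $63,000 = −$100 applied to largest allocation (Unit 4A): Unit 4A becomes $26,400.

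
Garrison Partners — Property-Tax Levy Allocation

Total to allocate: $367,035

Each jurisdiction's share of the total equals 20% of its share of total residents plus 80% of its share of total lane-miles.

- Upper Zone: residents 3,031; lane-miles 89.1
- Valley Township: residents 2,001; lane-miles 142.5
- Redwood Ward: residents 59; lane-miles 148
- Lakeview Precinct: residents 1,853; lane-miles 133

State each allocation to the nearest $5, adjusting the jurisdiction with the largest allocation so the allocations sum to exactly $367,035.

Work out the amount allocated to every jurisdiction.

Residents total 6,944; lane-miles total 512.6.
Combined weights (20% residents + 80% lane-miles): Upper Zone 0.2264; Valley Township 0.2800; Redwood Ward 0.2327; Lakeview Precinct 0.2609.
Unrounded shares: Upper Zone 83,079.91; Valley Township 102,780.12; Redwood Ward 85,401.20; Lakeview Precinct 95,773.77.
At nearest $5: Upper Zone $83,080; Valley Township $102,780; Redwood Ward $85,400; Lakeview Precinct $95,775. Sum = $367,035.
No rounding difference to absorb.

Upper Zone: $83,080; Valley Township: $102,780; Redwood Ward: $85,400; Lakeview Precinct: $95,775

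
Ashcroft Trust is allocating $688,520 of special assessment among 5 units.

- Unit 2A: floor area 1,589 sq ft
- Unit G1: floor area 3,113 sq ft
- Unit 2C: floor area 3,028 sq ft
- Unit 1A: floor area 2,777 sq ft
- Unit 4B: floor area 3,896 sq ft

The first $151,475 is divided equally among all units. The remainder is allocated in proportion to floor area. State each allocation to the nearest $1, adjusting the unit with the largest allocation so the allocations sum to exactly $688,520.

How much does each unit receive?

Unit 2A: $89,544 · Unit G1: $146,370 · Unit 2C: $143,200 · Unit 1A: $133,841 · Unit 4B: $175,565

$151,475 shared equally gives $30,295 per unit.
Remainder $537,045 by floor area (total 14,403): Unit 2A 59,249.08 → $59,249; Unit G1 116,074.504 → $116,075; Unit 2C 112,905.11 → $112,905; Unit 1A 103,546.06 → $103,546; Unit 4B 145,270.24 → $145,270.
Totals: Unit 2A $30,295 + $59,249 = $89,544; Unit G1 $30,295 + $116,075 = $146,370; Unit 2C $30,295 + $112,905 = $143,200; Unit 1A $30,295 + $103,546 = $133,841; Unit 4B $30,295 + $145,270 = $175,565.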